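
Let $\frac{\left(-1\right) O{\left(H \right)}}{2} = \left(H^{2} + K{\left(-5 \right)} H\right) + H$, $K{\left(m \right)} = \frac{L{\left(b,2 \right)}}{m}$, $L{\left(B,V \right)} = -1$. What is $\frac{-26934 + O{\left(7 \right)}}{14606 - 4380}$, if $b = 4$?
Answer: $- \frac{67622}{25565} \approx -2.6451$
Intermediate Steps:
$K{\left(m \right)} = - \frac{1}{m}$
$O{\left(H \right)} = - 2 H^{2} - \frac{12 H}{5}$ ($O{\left(H \right)} = - 2 \left(\left(H^{2} + - \frac{1}{-5} H\right) + H\right) = - 2 \left(\left(H^{2} + \left(-1\right) \left(- \frac{1}{5}\right) H\right) + H\right) = - 2 \left(\left(H^{2} + \frac{H}{5}\right) + H\right) = - 2 \left(H^{2} + \frac{6 H}{5}\right) = - 2 H^{2} - \frac{12 H}{5}$)
$\frac{-26934 + O{\left(7 \right)}}{14606 - 4380} = \frac{-26934 - \frac{14 \left(6 + 5 \cdot 7\right)}{5}}{14606 - 4380} = \frac{-26934 - \frac{14 \left(6 + 35\right)}{5}}{10226} = \left(-26934 - \frac{14}{5} \cdot 41\right) \frac{1}{10226} = \left(-26934 - \frac{574}{5}\right) \frac{1}{10226} = \left(- \frac{135244}{5}\right) \frac{1}{10226} = - \frac{67622}{25565}$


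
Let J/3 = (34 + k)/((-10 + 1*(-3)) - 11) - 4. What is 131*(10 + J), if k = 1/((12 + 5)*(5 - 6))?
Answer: -111219/136 ≈ -817.79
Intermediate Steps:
k = -1/17 (k = 1/(17*(-1)) = 1/(-17) = -1/17 ≈ -0.058824)
J = -2209/136 (J = 3*((34 - 1/17)/((-10 + 1*(-3)) - 11) - 4) = 3*(577/(17*((-10 - 3) - 11)) - 4) = 3*(577/(17*(-13 - 11)) - 4) = 3*((577/17)/(-24) - 4) = 3*((577/17)*(-1/24) - 4) = 3*(-577/408 - 4) = 3*(-2209/408) = -2209/136 ≈ -16.243)
131*(10 + J) = 131*(10 - 2209/136) = 131*(-849/136) = -111219/136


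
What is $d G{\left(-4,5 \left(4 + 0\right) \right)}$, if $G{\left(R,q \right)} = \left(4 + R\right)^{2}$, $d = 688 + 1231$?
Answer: $0$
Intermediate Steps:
$d = 1919$
$d G{\left(-4,5 \left(4 + 0\right) \right)} = 1919 \left(4 - 4\right)^{2} = 1919 \cdot 0^{2} = 1919 \cdot 0 = 0$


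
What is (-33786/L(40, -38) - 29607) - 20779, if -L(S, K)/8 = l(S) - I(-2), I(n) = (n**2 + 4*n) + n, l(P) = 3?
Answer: -199667/4 ≈ -49917.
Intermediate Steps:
I(n) = n**2 + 5*n
L(S, K) = -72 (L(S, K) = -8*(3 - (-2)*(5 - 2)) = -8*(3 - (-2)*3) = -8*(3 - 1*(-6)) = -8*(3 + 6) = -8*9 = -72)
(-33786/L(40, -38) - 29607) - 20779 = (-33786/(-72) - 29607) - 20779 = (-33786*(-1/72) - 29607) - 20779 = (1877/4 - 29607) - 20779 = -116551/4 - 20779 = -199667/4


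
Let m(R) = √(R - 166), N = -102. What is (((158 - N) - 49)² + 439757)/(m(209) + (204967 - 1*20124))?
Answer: 14919233059/5694489101 - 80713*√43/5694489101 ≈ 2.6199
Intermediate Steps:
m(R) = √(-166 + R)
(((158 - N) - 49)² + 439757)/(m(209) + (204967 - 1*20124)) = (((158 - 1*(-102)) - 49)² + 439757)/(√(-166 + 209) + (204967 - 1*20124)) = (((158 + 102) - 49)² + 439757)/(√43 + (204967 - 20124)) = ((260 - 49)² + 439757)/(√43 + 184843) = (211² + 439757)/(184843 + √43) = (44521 + 439757)/(184843 + √43) = 484278/(184843 + √43)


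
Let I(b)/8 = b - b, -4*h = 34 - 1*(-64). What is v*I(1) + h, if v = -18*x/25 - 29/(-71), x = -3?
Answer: -49/2 ≈ -24.500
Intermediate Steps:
v = 4559/1775 (v = -18*(-3)/25 - 29/(-71) = 54*(1/25) - 29*(-1/71) = 54/25 + 29/71 = 4559/1775 ≈ 2.5685)
h = -49/2 (h = -(34 - 1*(-64))/4 = -(34 + 64)/4 = -1/4*98 = -49/2 ≈ -24.500)
I(b) = 0 (I(b) = 8*(b - b) = 8*0 = 0)
v*I(1) + h = (4559/1775)*0 - 49/2 = 0 - 49/2 = -49/2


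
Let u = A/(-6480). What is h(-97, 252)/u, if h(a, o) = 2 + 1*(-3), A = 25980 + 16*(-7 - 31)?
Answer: 1620/6343 ≈ 0.25540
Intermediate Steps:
A = 25372 (A = 25980 + 16*(-38) = 25980 - 608 = 25372)
h(a, o) = -1 (h(a, o) = 2 - 3 = -1)
u = -6343/1620 (u = 25372/(-6480) = 25372*(-1/6480) = -6343/1620 ≈ -3.9154)
h(-97, 252)/u = -1/(-6343/1620) = -1*(-1620/6343) = 1620/6343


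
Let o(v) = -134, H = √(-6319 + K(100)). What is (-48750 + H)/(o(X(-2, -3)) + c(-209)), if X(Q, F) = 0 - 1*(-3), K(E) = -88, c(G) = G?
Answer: 48750/343 - I*√6407/343 ≈ 142.13 - 0.23336*I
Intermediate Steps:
X(Q, F) = 3 (X(Q, F) = 0 + 3 = 3)
H = I*√6407 (H = √(-6319 - 88) = √(-6407) = I*√6407 ≈ 80.044*I)
(-48750 + H)/(o(X(-2, -3)) + c(-209)) = (-48750 + I*√6407)/(-134 - 209) = (-48750 + I*√6407)/(-343) = (-48750 + I*√6407)*(-1/343) = 48750/343 - I*√6407/343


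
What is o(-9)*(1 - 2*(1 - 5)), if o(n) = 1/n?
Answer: -1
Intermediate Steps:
o(-9)*(1 - 2*(1 - 5)) = (1 - 2*(1 - 5))/(-9) = -(1 - 2*(-4))/9 = -(1 + 8)/9 = -⅑*9 = -1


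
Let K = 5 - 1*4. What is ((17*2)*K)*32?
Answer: 1088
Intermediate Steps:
K = 1 (K = 5 - 4 = 1)
((17*2)*K)*32 = ((17*2)*1)*32 = (34*1)*32 = 34*32 = 1088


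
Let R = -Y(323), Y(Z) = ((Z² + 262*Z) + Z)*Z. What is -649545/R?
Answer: 649545/61136794 ≈ 0.010624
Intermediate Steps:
Y(Z) = Z*(Z² + 263*Z) (Y(Z) = (Z² + 263*Z)*Z = Z*(Z² + 263*Z))
R = -61136794 (R = -323²*(263 + 323) = -104329*586 = -1*61136794 = -61136794)
-649545/R = -649545/(-61136794) = -649545*(-1/61136794) = 649545/61136794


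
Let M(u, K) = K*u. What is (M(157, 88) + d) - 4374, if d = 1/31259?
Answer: 295147479/31259 ≈ 9442.0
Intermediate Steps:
d = 1/31259 ≈ 3.1991e-5
(M(157, 88) + d) - 4374 = (88*157 + 1/31259) - 4374 = (13816 + 1/31259) - 4374 = 431874345/31259 - 4374 = 295147479/31259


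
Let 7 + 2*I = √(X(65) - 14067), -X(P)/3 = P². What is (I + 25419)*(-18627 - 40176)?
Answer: -2989015293/2 - 58803*I*√26742/2 ≈ -1.4945e+9 - 4.808e+6*I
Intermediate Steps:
X(P) = -3*P²
I = -7/2 + I*√26742/2 (I = -7/2 + √(-3*65² - 14067)/2 = -7/2 + √(-3*4225 - 14067)/2 = -7/2 + √(-12675 - 14067)/2 = -7/2 + √(-26742)/2 = -7/2 + (I*√26742)/2 = -7/2 + I*√26742/2 ≈ -3.5 + 81.765*I)
(I + 25419)*(-18627 - 40176) = ((-7/2 + I*√26742/2) + 25419)*(-18627 - 40176) = (50831/2 + I*√26742/2)*(-58803) = -2989015293/2 - 58803*I*√26742/2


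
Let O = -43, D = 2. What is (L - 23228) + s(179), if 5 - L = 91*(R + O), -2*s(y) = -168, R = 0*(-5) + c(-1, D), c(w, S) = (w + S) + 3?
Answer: -19590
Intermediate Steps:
c(w, S) = 3 + S + w (c(w, S) = (S + w) + 3 = 3 + S + w)
R = 4 (R = 0*(-5) + (3 + 2 - 1) = 0 + 4 = 4)
s(y) = 84 (s(y) = -1/2*(-168) = 84)
L = 3554 (L = 5 - 91*(4 - 43) = 5 - 91*(-39) = 5 - 1*(-3549) = 5 + 3549 = 3554)
(L - 23228) + s(179) = (3554 - 23228) + 84 = -19674 + 84 = -19590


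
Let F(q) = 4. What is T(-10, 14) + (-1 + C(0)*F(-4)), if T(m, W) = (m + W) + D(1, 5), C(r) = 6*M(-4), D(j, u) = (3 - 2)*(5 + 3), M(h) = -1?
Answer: -13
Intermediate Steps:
D(j, u) = 8 (D(j, u) = 1*8 = 8)
C(r) = -6 (C(r) = 6*(-1) = -6)
T(m, W) = 8 + W + m (T(m, W) = (m + W) + 8 = (W + m) + 8 = 8 + W + m)
T(-10, 14) + (-1 + C(0)*F(-4)) = (8 + 14 - 10) + (-1 - 6*4) = 12 + (-1 - 24) = 12 - 25 = -13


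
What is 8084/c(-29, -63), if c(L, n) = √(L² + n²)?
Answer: 4042*√4810/2405 ≈ 116.56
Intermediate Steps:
8084/c(-29, -63) = 8084/(√((-29)² + (-63)²)) = 8084/(√(841 + 3969)) = 8084/(√4810) = 8084*(√4810/4810) = 4042*√4810/2405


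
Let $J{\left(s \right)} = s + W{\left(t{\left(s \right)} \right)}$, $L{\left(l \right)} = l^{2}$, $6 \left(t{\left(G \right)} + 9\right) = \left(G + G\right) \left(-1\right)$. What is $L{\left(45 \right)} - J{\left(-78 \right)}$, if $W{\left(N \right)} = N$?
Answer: $2086$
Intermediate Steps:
$t{\left(G \right)} = -9 - \frac{G}{3}$ ($t{\left(G \right)} = -9 + \frac{\left(G + G\right) \left(-1\right)}{6} = -9 + \frac{2 G \left(-1\right)}{6} = -9 + \frac{\left(-2\right) G}{6} = -9 - \frac{G}{3}$)
$J{\left(s \right)} = -9 + \frac{2 s}{3}$ ($J{\left(s \right)} = s - \left(9 + \frac{s}{3}\right) = -9 + \frac{2 s}{3}$)
$L{\left(45 \right)} - J{\left(-78 \right)} = 45^{2} - \left(-9 + \frac{2}{3} \left(-78\right)\right) = 2025 - \left(-9 - 52\right) = 2025 - -61 = 2025 + 61 = 2086$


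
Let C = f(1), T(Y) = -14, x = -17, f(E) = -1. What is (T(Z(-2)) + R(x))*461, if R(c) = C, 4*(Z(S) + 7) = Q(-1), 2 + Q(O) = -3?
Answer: -6915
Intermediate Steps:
Q(O) = -5 (Q(O) = -2 - 3 = -5)
Z(S) = -33/4 (Z(S) = -7 + (¼)*(-5) = -7 - 5/4 = -33/4)
C = -1
R(c) = -1
(T(Z(-2)) + R(x))*461 = (-14 - 1)*461 = -15*461 = -6915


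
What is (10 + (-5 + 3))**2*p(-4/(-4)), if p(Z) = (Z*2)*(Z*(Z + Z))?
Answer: 256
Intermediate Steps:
p(Z) = 4*Z**3 (p(Z) = (2*Z)*(Z*(2*Z)) = (2*Z)*(2*Z**2) = 4*Z**3)
(10 + (-5 + 3))**2*p(-4/(-4)) = (10 + (-5 + 3))**2*(4*(-4/(-4))**3) = (10 - 2)**2*(4*(-4*(-1/4))**3) = 8**2*(4*1**3) = 64*(4*1) = 64*4 = 256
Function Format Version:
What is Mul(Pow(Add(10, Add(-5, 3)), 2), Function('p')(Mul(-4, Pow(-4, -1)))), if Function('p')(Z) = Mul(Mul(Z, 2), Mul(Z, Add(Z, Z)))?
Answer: 256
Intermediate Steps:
Function('p')(Z) = Mul(4, Pow(Z, 3)) (Function('p')(Z) = Mul(Mul(2, Z), Mul(Z, Mul(2, Z))) = Mul(Mul(2, Z), Mul(2, Pow(Z, 2))) = Mul(4, Pow(Z, 3)))
Mul(Pow(Add(10, Add(-5, 3)), 2), Function('p')(Mul(-4, Pow(-4, -1)))) = Mul(Pow(Add(10, Add(-5, 3)), 2), Mul(4, Pow(Mul(-4, Pow(-4, -1)), 3))) = Mul(Pow(Add(10, -2), 2), Mul(4, Pow(Mul(-4, Rational(-1, 4)), 3))) = Mul(Pow(8, 2), Mul(4, Pow(1, 3))) = Mul(64, Mul(4, 1)) = Mul(64, 4) = 256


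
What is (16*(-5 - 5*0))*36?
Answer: -2880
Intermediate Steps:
(16*(-5 - 5*0))*36 = (16*(-5 + 0))*36 = (16*(-5))*36 = -80*36 = -2880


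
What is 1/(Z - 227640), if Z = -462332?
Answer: -1/689972 ≈ -1.4493e-6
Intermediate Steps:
1/(Z - 227640) = 1/(-462332 - 227640) = 1/(-689972) = -1/689972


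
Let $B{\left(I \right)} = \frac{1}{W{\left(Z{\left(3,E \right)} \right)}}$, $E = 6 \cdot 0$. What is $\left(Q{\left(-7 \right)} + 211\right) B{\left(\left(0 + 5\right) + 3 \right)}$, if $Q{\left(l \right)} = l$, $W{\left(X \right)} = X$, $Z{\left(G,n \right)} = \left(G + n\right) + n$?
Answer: $68$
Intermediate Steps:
$E = 0$
$Z{\left(G,n \right)} = G + 2 n$
$B{\left(I \right)} = \frac{1}{3}$ ($B{\left(I \right)} = \frac{1}{3 + 2 \cdot 0} = \frac{1}{3 + 0} = \frac{1}{3}$)
$\left(Q{\left(-7 \right)} + 211\right) B{\left(\left(0 + 5\right) + 3 \right)} = \left(-7 + 211\right) \frac{1}{3} = 204 \cdot \frac{1}{3} = 68$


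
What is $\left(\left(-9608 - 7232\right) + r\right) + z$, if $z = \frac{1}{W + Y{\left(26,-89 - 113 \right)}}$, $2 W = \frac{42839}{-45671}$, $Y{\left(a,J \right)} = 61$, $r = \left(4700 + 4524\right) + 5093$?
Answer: $- \frac{13949633687}{5529023} \approx -2523.0$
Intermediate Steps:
$r = 14317$ ($r = 9224 + 5093 = 14317$)
$W = - \frac{42839}{91342}$ ($W = \frac{42839 \frac{1}{-45671}}{2} = \frac{42839 \left(- \frac{1}{45671}\right)}{2} = \frac{1}{2} \left(- \frac{42839}{45671}\right) = - \frac{42839}{91342} \approx -0.469$)
$z = \frac{91342}{5529023}$ ($z = \frac{1}{- \frac{42839}{91342} + 61} = \frac{1}{\frac{5529023}{91342}} = \frac{91342}{5529023} \approx 0.01652$)
$\left(\left(-9608 - 7232\right) + r\right) + z = \left(\left(-9608 - 7232\right) + 14317\right) + \frac{91342}{5529023} = \left(-16840 + 14317\right) + \frac{91342}{5529023} = -2523 + \frac{91342}{5529023} = - \frac{13949633687}{5529023}$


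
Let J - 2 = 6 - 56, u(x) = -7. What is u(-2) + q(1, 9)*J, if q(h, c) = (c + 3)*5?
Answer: -2887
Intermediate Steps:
q(h, c) = 15 + 5*c (q(h, c) = (3 + c)*5 = 15 + 5*c)
J = -48 (J = 2 + (6 - 56) = 2 - 50 = -48)
u(-2) + q(1, 9)*J = -7 + (15 + 5*9)*(-48) = -7 + (15 + 45)*(-48) = -7 + 60*(-48) = -7 - 2880 = -2887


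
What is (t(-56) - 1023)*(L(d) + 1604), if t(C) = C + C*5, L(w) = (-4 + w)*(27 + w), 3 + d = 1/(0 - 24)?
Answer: -124836079/64 ≈ -1.9506e+6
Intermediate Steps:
d = -73/24 (d = -3 + 1/(0 - 24) = -3 + 1/(-24) = -3 - 1/24 = -73/24 ≈ -3.0417)
t(C) = 6*C (t(C) = C + 5*C = 6*C)
(t(-56) - 1023)*(L(d) + 1604) = (6*(-56) - 1023)*((-108 + (-73/24)² + 23*(-73/24)) + 1604) = (-336 - 1023)*((-108 + 5329/576 - 1679/24) + 1604) = -1359*(-97175/576 + 1604) = -1359*826729/576 = -124836079/64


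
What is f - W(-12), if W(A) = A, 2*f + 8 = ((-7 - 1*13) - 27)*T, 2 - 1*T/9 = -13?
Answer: -6329/2 ≈ -3164.5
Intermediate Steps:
T = 135 (T = 18 - 9*(-13) = 18 + 117 = 135)
f = -6353/2 (f = -4 + (((-7 - 1*13) - 27)*135)/2 = -4 + (((-7 - 13) - 27)*135)/2 = -4 + ((-20 - 27)*135)/2 = -4 + (-47*135)/2 = -4 + (1/2)*(-6345) = -4 - 6345/2 = -6353/2 ≈ -3176.5)
f - W(-12) = -6353/2 - 1*(-12) = -6353/2 + 12 = -6329/2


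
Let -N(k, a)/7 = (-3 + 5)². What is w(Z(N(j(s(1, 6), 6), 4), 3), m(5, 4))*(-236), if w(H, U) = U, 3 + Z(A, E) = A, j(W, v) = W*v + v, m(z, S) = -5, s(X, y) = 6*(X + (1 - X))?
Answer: 1180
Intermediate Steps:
s(X, y) = 6 (s(X, y) = 6*1 = 6)
j(W, v) = v + W*v
N(k, a) = -28 (N(k, a) = -7*(-3 + 5)² = -7*2² = -7*4 = -28)
Z(A, E) = -3 + A
w(Z(N(j(s(1, 6), 6), 4), 3), m(5, 4))*(-236) = -5*(-236) = 1180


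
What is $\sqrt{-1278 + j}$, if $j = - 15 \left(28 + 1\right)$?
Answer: $i \sqrt{1713} \approx 41.388 i$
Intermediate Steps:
$j = -435$ ($j = \left(-15\right) 29 = -435$)
$\sqrt{-1278 + j} = \sqrt{-1278 - 435} = \sqrt{-1713} = i \sqrt{1713}$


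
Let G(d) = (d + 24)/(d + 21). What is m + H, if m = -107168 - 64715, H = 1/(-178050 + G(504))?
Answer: -5355629175017/31158574 ≈ -1.7188e+5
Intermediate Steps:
G(d) = (24 + d)/(21 + d)
H = -175/31158574 (H = 1/(-178050 + (24 + 504)/(21 + 504)) = 1/(-178050 + 528/525) = 1/(-178050 + (1/525)*528) = 1/(-178050 + 176/175) = 1/(-31158574/175) = -175/31158574 ≈ -5.6164e-6)
m = -171883
m + H = -171883 - 175/31158574 = -5355629175017/31158574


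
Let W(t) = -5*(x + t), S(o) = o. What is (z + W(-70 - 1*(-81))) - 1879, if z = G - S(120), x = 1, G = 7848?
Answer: 5789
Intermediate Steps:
W(t) = -5 - 5*t (W(t) = -5*(1 + t) = -5 - 5*t)
z = 7728 (z = 7848 - 1*120 = 7848 - 120 = 7728)
(z + W(-70 - 1*(-81))) - 1879 = (7728 + (-5 - 5*(-70 - 1*(-81)))) - 1879 = (7728 + (-5 - 5*(-70 + 81))) - 1879 = (7728 + (-5 - 5*11)) - 1879 = (7728 + (-5 - 55)) - 1879 = (7728 - 60) - 1879 = 7668 - 1879 = 5789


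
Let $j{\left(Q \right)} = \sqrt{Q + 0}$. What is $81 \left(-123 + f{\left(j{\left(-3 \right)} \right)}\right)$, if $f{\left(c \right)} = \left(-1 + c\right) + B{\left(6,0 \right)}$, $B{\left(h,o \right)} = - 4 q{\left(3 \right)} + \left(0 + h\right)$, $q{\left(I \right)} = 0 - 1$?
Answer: $-9234 + 81 i \sqrt{3} \approx -9234.0 + 140.3 i$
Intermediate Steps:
$q{\left(I \right)} = -1$ ($q{\left(I \right)} = 0 - 1 = -1$)
$j{\left(Q \right)} = \sqrt{Q}$
$B{\left(h,o \right)} = 4 + h$ ($B{\left(h,o \right)} = \left(-4\right) \left(-1\right) + \left(0 + h\right) = 4 + h$)
$f{\left(c \right)} = 9 + c$ ($f{\left(c \right)} = \left(-1 + c\right) + \left(4 + 6\right) = \left(-1 + c\right) + 10 = 9 + c$)
$81 \left(-123 + f{\left(j{\left(-3 \right)} \right)}\right) = 81 \left(-123 + \left(9 + \sqrt{-3}\right)\right) = 81 \left(-123 + \left(9 + i \sqrt{3}\right)\right) = 81 \left(-114 + i \sqrt{3}\right) = -9234 + 81 i \sqrt{3}$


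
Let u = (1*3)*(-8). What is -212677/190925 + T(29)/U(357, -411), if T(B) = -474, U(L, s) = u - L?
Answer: 3156171/24247475 ≈ 0.13016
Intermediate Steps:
u = -24 (u = 3*(-8) = -24)
U(L, s) = -24 - L
-212677/190925 + T(29)/U(357, -411) = -212677/190925 - 474/(-24 - 1*357) = -212677*1/190925 - 474/(-24 - 357) = -212677/190925 - 474/(-381) = -212677/190925 - 474*(-1/381) = -212677/190925 + 158/127 = 3156171/24247475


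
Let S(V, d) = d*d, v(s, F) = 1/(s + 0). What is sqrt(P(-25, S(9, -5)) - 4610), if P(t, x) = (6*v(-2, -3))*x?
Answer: I*sqrt(4685) ≈ 68.447*I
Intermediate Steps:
v(s, F) = 1/s
S(V, d) = d**2
P(t, x) = -3*x (P(t, x) = (6/(-2))*x = (6*(-1/2))*x = -3*x)
sqrt(P(-25, S(9, -5)) - 4610) = sqrt(-3*(-5)**2 - 4610) = sqrt(-3*25 - 4610) = sqrt(-75 - 4610) = sqrt(-4685) = I*sqrt(4685)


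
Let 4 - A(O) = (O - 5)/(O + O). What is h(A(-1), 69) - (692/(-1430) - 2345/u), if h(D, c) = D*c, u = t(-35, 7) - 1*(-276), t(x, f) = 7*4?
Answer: 16779699/217360 ≈ 77.198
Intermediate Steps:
A(O) = 4 - (-5 + O)/(2*O) (A(O) = 4 - (O - 5)/(O + O) = 4 - (-5 + O)/(2*O))
t(x, f) = 28
u = 304 (u = 28 - 1*(-276) = 28 + 276 = 304)
h(A(-1), 69) - (692/(-1430) - 2345/u) = ((1/2)*(5 + 7*(-1))/(-1))*69 - (692/(-1430) - 2345/304) = ((1/2)*(-1)*(5 - 7))*69 - (692*(-1/1430) - 2345*1/304) = ((1/2)*(-1)*(-2))*69 - (-346/715 - 2345/304) = 1*69 - 1*(-1781859/217360) = 69 + 1781859/217360 = 16779699/217360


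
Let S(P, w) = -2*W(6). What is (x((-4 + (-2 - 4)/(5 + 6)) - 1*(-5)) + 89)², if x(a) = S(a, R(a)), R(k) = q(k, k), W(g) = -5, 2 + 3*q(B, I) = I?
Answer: 9801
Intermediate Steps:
q(B, I) = -⅔ + I/3
R(k) = -⅔ + k/3
S(P, w) = 10 (S(P, w) = -2*(-5) = 10)
x(a) = 10
(x((-4 + (-2 - 4)/(5 + 6)) - 1*(-5)) + 89)² = (10 + 89)² = 99² = 9801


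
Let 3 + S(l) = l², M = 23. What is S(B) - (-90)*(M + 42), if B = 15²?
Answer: 56472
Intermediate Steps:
B = 225
S(l) = -3 + l²
S(B) - (-90)*(M + 42) = (-3 + 225²) - (-90)*(23 + 42) = (-3 + 50625) - (-90)*65 = 50622 - 1*(-5850) = 50622 + 5850 = 56472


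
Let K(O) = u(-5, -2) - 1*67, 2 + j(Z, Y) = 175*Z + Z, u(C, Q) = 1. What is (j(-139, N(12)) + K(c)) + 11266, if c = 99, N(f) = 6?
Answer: -13266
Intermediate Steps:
j(Z, Y) = -2 + 176*Z (j(Z, Y) = -2 + (175*Z + Z) = -2 + 176*Z)
K(O) = -66 (K(O) = 1 - 1*67 = 1 - 67 = -66)
(j(-139, N(12)) + K(c)) + 11266 = ((-2 + 176*(-139)) - 66) + 11266 = ((-2 - 24464) - 66) + 11266 = (-24466 - 66) + 11266 = -24532 + 11266 = -13266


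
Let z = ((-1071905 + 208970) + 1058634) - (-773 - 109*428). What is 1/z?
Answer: 1/243124 ≈ 4.1131e-6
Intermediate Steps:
z = 243124 (z = (-862935 + 1058634) - (-773 - 46652) = 195699 - 1*(-47425) = 195699 + 47425 = 243124)
1/z = 1/243124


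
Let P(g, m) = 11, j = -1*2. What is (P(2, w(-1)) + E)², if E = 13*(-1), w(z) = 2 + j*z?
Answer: 4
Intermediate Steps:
j = -2
w(z) = 2 - 2*z
E = -13
(P(2, w(-1)) + E)² = (11 - 13)² = (-2)² = 4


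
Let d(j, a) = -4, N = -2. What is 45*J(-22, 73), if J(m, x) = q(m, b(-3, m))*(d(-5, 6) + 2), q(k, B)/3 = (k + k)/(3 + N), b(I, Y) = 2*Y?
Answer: 11880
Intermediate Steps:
q(k, B) = 6*k (q(k, B) = 3*((k + k)/(3 - 2)) = 3*((2*k)/1) = 3*((2*k)*1) = 3*(2*k) = 6*k)
J(m, x) = -12*m (J(m, x) = (6*m)*(-4 + 2) = (6*m)*(-2) = -12*m)
45*J(-22, 73) = 45*(-12*(-22)) = 45*264 = 11880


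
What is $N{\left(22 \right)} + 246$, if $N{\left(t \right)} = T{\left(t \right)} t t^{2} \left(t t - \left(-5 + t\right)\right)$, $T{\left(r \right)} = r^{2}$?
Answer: $2406746390$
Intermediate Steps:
$N{\left(t \right)} = t^{5} \left(5 + t^{2} - t\right)$ ($N{\left(t \right)} = t^{2} t t^{2} \left(t t - \left(-5 + t\right)\right) = t^{2} t^{3} \left(t^{2} - \left(-5 + t\right)\right) = t^{5} \left(5 + t^{2} - t\right)$)
$N{\left(22 \right)} + 246 = 22^{5} \left(5 + 22^{2} - 22\right) + 246 = 5153632 \left(5 + 484 - 22\right) + 246 = 5153632 \cdot 467 + 246 = 2406746144 + 246 = 2406746390$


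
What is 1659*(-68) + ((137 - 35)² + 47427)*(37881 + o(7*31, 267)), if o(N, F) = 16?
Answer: 2191508595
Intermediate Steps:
1659*(-68) + ((137 - 35)² + 47427)*(37881 + o(7*31, 267)) = 1659*(-68) + ((137 - 35)² + 47427)*(37881 + 16) = -112812 + (102² + 47427)*37897 = -112812 + (10404 + 47427)*37897 = -112812 + 57831*37897 = -112812 + 2191621407 = 2191508595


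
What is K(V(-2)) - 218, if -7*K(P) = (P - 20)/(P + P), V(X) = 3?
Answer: -9139/42 ≈ -217.60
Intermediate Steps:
K(P) = -(-20 + P)/(14*P) (K(P) = -(P - 20)/(7*(P + P)) = -(-20 + P)/(7*(2*P)) = -(-20 + P)*1/(2*P)/7 = -(-20 + P)/(14*P))
K(V(-2)) - 218 = (1/14)*(20 - 1*3)/3 - 218 = (1/14)*(1/3)*(20 - 3) - 218 = (1/14)*(1/3)*17 - 218 = 17/42 - 218 = -9139/42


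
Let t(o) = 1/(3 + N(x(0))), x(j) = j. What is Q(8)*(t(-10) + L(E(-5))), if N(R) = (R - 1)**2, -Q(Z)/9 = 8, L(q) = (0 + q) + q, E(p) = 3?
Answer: -450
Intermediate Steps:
L(q) = 2*q (L(q) = q + q = 2*q)
Q(Z) = -72 (Q(Z) = -9*8 = -72)
N(R) = (-1 + R)**2
t(o) = 1/4 (t(o) = 1/(3 + (-1 + 0)**2) = 1/(3 + (-1)**2) = 1/(3 + 1) = 1/4)
Q(8)*(t(-10) + L(E(-5))) = -72*(1/4 + 2*3) = -72*(1/4 + 6) = -72*25/4 = -450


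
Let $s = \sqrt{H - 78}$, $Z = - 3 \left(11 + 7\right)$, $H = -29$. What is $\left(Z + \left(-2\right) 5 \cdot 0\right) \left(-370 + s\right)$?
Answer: $19980 - 54 i \sqrt{107} \approx 19980.0 - 558.58 i$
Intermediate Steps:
$Z = -54$ ($Z = \left(-3\right) 18 = -54$)
$s = i \sqrt{107}$ ($s = \sqrt{-29 - 78} = \sqrt{-107} = i \sqrt{107} \approx 10.344 i$)
$\left(Z + \left(-2\right) 5 \cdot 0\right) \left(-370 + s\right) = \left(-54 + \left(-2\right) 5 \cdot 0\right) \left(-370 + i \sqrt{107}\right) = \left(-54 - 0\right) \left(-370 + i \sqrt{107}\right) = \left(-54 + 0\right) \left(-370 + i \sqrt{107}\right) = - 54 \left(-370 + i \sqrt{107}\right) = 19980 - 54 i \sqrt{107}$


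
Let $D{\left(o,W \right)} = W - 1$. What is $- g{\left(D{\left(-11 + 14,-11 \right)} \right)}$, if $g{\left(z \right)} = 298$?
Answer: $-298$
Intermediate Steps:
$D{\left(o,W \right)} = -1 + W$ ($D{\left(o,W \right)} = W - 1 = -1 + W$)
$- g{\left(D{\left(-11 + 14,-11 \right)} \right)} = \left(-1\right) 298 = -298$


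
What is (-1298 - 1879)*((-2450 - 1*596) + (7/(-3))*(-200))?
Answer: 8194542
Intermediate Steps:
(-1298 - 1879)*((-2450 - 1*596) + (7/(-3))*(-200)) = -3177*((-2450 - 596) + (7*(-⅓))*(-200)) = -3177*(-3046 - 7/3*(-200)) = -3177*(-3046 + 1400/3) = -3177*(-7738/3) = 8194542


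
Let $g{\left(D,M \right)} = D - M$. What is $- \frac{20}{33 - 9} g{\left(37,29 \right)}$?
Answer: $- \frac{20}{3} \approx -6.6667$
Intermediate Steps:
$- \frac{20}{33 - 9} g{\left(37,29 \right)} = - \frac{20}{33 - 9} \left(37 - 29\right) = - \frac{20}{24} \cdot 8 = \left(-20\right) \frac{1}{24} \cdot 8 = \left(- \frac{5}{6}\right) 8 = - \frac{20}{3}$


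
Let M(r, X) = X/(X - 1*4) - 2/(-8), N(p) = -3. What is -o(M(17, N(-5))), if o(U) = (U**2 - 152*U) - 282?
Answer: 301591/784 ≈ 384.68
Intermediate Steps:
M(r, X) = 1/4 + X/(-4 + X) (M(r, X) = X/(X - 4) - 2*(-1/8) = X/(-4 + X) + 1/4 = 1/4 + X/(-4 + X))
o(U) = -282 + U**2 - 152*U
-o(M(17, N(-5))) = -(-282 + ((-4 + 5*(-3))/(4*(-4 - 3)))**2 - 38*(-4 + 5*(-3))/(-4 - 3)) = -(-282 + ((1/4)*(-4 - 15)/(-7))**2 - 38*(-4 - 15)/(-7)) = -(-282 + ((1/4)*(-1/7)*(-19))**2 - 38*(-1)*(-19)/7) = -(-282 + (19/28)**2 - 152*19/28) = -(-282 + 361/784 - 722/7) = -1*(-301591/784) = 301591/784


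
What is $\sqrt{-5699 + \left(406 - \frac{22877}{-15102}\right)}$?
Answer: $\frac{i \sqrt{134092351102}}{5034} \approx 72.743 i$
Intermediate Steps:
$\sqrt{-5699 + \left(406 - \frac{22877}{-15102}\right)} = \sqrt{-5699 + \left(406 - 22877 \left(- \frac{1}{15102}\right)\right)} = \sqrt{-5699 + \left(406 - - \frac{22877}{15102}\right)} = \sqrt{-5699 + \left(406 + \frac{22877}{15102}\right)} = \sqrt{-5699 + \frac{6154289}{15102}} = \sqrt{- \frac{79912009}{15102}} = \frac{i \sqrt{134092351102}}{5034}$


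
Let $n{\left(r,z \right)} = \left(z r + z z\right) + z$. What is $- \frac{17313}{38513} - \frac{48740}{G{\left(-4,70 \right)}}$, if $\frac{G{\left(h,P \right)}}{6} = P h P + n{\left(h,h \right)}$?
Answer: $- \frac{38994149}{1130664654} \approx -0.034488$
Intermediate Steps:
$n{\left(r,z \right)} = z + z^{2} + r z$ ($n{\left(r,z \right)} = \left(r z + z^{2}\right) + z = \left(z^{2} + r z\right) + z = z + z^{2} + r z$)
$G{\left(h,P \right)} = 6 h P^{2} + 6 h \left(1 + 2 h\right)$ ($G{\left(h,P \right)} = 6 \left(P h P + h \left(1 + h + h\right)\right) = 6 \left(h P^{2} + h \left(1 + 2 h\right)\right) = 6 h P^{2} + 6 h \left(1 + 2 h\right)$)
$- \frac{17313}{38513} - \frac{48740}{G{\left(-4,70 \right)}} = - \frac{17313}{38513} - \frac{48740}{6 \left(-4\right) \left(1 + 70^{2} + 2 \left(-4\right)\right)} = \left(-17313\right) \frac{1}{38513} - \frac{48740}{6 \left(-4\right) \left(1 + 4900 - 8\right)} = - \frac{17313}{38513} - \frac{48740}{6 \left(-4\right) 4893} = - \frac{17313}{38513} - \frac{48740}{-117432} = - \frac{17313}{38513} - - \frac{12185}{29358} = - \frac{17313}{38513} + \frac{12185}{29358} = - \frac{38994149}{1130664654}$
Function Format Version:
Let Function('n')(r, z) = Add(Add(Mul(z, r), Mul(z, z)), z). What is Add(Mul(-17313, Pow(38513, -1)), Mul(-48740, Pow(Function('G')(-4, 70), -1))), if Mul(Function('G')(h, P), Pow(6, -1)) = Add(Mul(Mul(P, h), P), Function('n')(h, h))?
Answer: Rational(-38994149, 1130664654) ≈ -0.034488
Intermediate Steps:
Function('n')(r, z) = Add(z, Pow(z, 2), Mul(r, z)) (Function('n')(r, z) = Add(Add(Mul(r, z), Pow(z, 2)), z) = Add(Add(Pow(z, 2), Mul(r, z)), z) = Add(z, Pow(z, 2), Mul(r, z)))
Function('G')(h, P) = Add(Mul(6, h, Pow(P, 2)), Mul(6, h, Add(1, Mul(2, h)))) (Function('G')(h, P) = Mul(6, Add(Mul(Mul(P, h), P), Mul(h, Add(1, h, h)))) = Mul(6, Add(Mul(h, Pow(P, 2)), Mul(h, Add(1, Mul(2, h))))) = Add(Mul(6, h, Pow(P, 2)), Mul(6, h, Add(1, Mul(2, h)))))
Add(Mul(-17313, Pow(38513, -1)), Mul(-48740, Pow(Function('G')(-4, 70), -1))) = Add(Mul(-17313, Pow(38513, -1)), Mul(-48740, Pow(Mul(6, -4, Add(1, Pow(70, 2), Mul(2, -4))), -1))) = Add(Mul(-17313, Rational(1, 38513)), Mul(-48740, Pow(Mul(6, -4, Add(1, 4900, -8)), -1))) = Add(Rational(-17313, 38513), Mul(-48740, Pow(Mul(6, -4, 4893), -1))) = Add(Rational(-17313, 38513), Mul(-48740, Pow(-117432, -1))) = Add(Rational(-17313, 38513), Mul(-48740, Rational(-1, 117432))) = Add(Rational(-17313, 38513), Rational(12185, 29358)) = Rational(-38994149, 1130664654)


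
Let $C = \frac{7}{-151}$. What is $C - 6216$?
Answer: $- \frac{938623}{151} \approx -6216.0$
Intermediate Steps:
$C = - \frac{7}{151}$ ($C = 7 \left(- \frac{1}{151}\right) = - \frac{7}{151} \approx -0.046358$)
$C - 6216 = - \frac{7}{151} - 6216 = - \frac{938623}{151}$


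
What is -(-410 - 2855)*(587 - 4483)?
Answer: -12720440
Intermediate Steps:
-(-410 - 2855)*(587 - 4483) = -(-3265)*(-3896) = -1*12720440 = -12720440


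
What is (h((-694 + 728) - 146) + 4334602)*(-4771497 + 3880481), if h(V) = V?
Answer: -3862099941840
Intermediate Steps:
(h((-694 + 728) - 146) + 4334602)*(-4771497 + 3880481) = (((-694 + 728) - 146) + 4334602)*(-4771497 + 3880481) = ((34 - 146) + 4334602)*(-891016) = (-112 + 4334602)*(-891016) = 4334490*(-891016) = -3862099941840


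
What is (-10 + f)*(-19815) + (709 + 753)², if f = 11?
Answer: 2117629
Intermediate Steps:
(-10 + f)*(-19815) + (709 + 753)² = (-10 + 11)*(-19815) + (709 + 753)² = 1*(-19815) + 1462² = -19815 + 2137444 = 2117629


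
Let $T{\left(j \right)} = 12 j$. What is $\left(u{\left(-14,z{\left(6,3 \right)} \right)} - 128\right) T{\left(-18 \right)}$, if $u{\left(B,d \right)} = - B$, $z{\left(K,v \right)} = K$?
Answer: $24624$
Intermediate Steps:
$\left(u{\left(-14,z{\left(6,3 \right)} \right)} - 128\right) T{\left(-18 \right)} = \left(\left(-1\right) \left(-14\right) - 128\right) 12 \left(-18\right) = \left(14 - 128\right) \left(-216\right) = \left(-114\right) \left(-216\right) = 24624$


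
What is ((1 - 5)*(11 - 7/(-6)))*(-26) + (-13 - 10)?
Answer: 3727/3 ≈ 1242.3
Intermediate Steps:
((1 - 5)*(11 - 7/(-6)))*(-26) + (-13 - 10) = -4*(11 - 7*(-⅙))*(-26) - 23 = -4*(11 + 7/6)*(-26) - 23 = -4*73/6*(-26) - 23 = -146/3*(-26) - 23 = 3796/3 - 23 = 3727/3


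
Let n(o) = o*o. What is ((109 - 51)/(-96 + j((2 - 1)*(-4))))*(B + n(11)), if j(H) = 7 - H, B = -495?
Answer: 1276/5 ≈ 255.20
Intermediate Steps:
n(o) = o²
((109 - 51)/(-96 + j((2 - 1)*(-4))))*(B + n(11)) = ((109 - 51)/(-96 + (7 - (2 - 1)*(-4))))*(-495 + 11²) = (58/(-96 + (7 - (-4))))*(-495 + 121) = (58/(-96 + (7 - 1*(-4))))*(-374) = (58/(-96 + (7 + 4)))*(-374) = (58/(-96 + 11))*(-374) = (58/(-85))*(-374) = (58*(-1/85))*(-374) = -58/85*(-374) = 1276/5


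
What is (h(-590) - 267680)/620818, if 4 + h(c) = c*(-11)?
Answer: -130597/310409 ≈ -0.42073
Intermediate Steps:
h(c) = -4 - 11*c (h(c) = -4 + c*(-11) = -4 - 11*c)
(h(-590) - 267680)/620818 = ((-4 - 11*(-590)) - 267680)/620818 = ((-4 + 6490) - 267680)*(1/620818) = (6486 - 267680)*(1/620818) = -261194*1/620818 = -130597/310409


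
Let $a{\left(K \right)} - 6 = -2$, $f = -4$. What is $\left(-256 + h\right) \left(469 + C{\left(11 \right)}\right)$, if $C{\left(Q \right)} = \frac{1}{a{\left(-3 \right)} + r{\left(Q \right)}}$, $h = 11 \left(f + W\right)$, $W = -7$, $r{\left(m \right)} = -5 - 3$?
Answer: $- \frac{706875}{4} \approx -1.7672 \cdot 10^{5}$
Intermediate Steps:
$r{\left(m \right)} = -8$
$a{\left(K \right)} = 4$ ($a{\left(K \right)} = 6 - 2 = 4$)
$h = -121$ ($h = 11 \left(-4 - 7\right) = 11 \left(-11\right) = -121$)
$C{\left(Q \right)} = - \frac{1}{4}$ ($C{\left(Q \right)} = \frac{1}{4 - 8} = \frac{1}{-4} = - \frac{1}{4}$)
$\left(-256 + h\right) \left(469 + C{\left(11 \right)}\right) = \left(-256 - 121\right) \left(469 - \frac{1}{4}\right) = \left(-377\right) \frac{1875}{4} = - \frac{706875}{4}$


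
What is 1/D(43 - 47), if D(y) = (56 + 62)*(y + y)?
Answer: -1/944 ≈ -0.0010593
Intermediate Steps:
D(y) = 236*y (D(y) = 118*(2*y) = 236*y)
1/D(43 - 47) = 1/(236*(43 - 47)) = 1/(236*(-4)) = 1/(-944) = -1/944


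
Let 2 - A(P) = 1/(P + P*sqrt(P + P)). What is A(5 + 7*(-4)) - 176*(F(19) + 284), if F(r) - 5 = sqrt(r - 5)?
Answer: (-50862*sqrt(46) - 352*sqrt(161) + 1169825*I/23 + 176*I*sqrt(14))/(sqrt(46) - I) ≈ -51521.0 - 0.0062714*I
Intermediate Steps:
F(r) = 5 + sqrt(-5 + r) (F(r) = 5 + sqrt(r - 5) = 5 + sqrt(-5 + r))
A(P) = 2 - 1/(P + sqrt(2)*P**(3/2)) (A(P) = 2 - 1/(P + P*sqrt(P + P)) = 2 - 1/(P + P*sqrt(2*P)) = 2 - 1/(P + P*(sqrt(2)*sqrt(P))) = 2 - 1/(P + sqrt(2)*P**(3/2)))
A(5 + 7*(-4)) - 176*(F(19) + 284) = (-1 + 2*(5 + 7*(-4)) + 2*sqrt(2)*(5 + 7*(-4))**(3/2))/((5 + 7*(-4)) + sqrt(2)*(5 + 7*(-4))**(3/2)) - 176*((5 + sqrt(-5 + 19)) + 284) = (-1 + 2*(5 - 28) + 2*sqrt(2)*(5 - 28)**(3/2))/((5 - 28) + sqrt(2)*(5 - 28)**(3/2)) - 176*((5 + sqrt(14)) + 284) = (-1 + 2*(-23) + 2*sqrt(2)*(-23)**(3/2))/(-23 + sqrt(2)*(-23)**(3/2)) - 176*(289 + sqrt(14)) = (-1 - 46 + 2*sqrt(2)*(-23*I*sqrt(23)))/(-23 + sqrt(2)*(-23*I*sqrt(23))) + (-50864 - 176*sqrt(14)) = (-1 - 46 - 46*I*sqrt(46))/(-23 - 23*I*sqrt(46)) + (-50864 - 176*sqrt(14)) = (-47 - 46*I*sqrt(46))/(-23 - 23*I*sqrt(46)) + (-50864 - 176*sqrt(14)) = -50864 - 176*sqrt(14) + (-47 - 46*I*sqrt(46))/(-23 - 23*I*sqrt(46))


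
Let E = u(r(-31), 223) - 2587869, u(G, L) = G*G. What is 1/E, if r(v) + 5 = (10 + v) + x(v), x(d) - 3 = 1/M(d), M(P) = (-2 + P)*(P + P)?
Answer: -4186116/10830905465555 ≈ -3.8650e-7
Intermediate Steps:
M(P) = 2*P*(-2 + P) (M(P) = (-2 + P)*(2*P) = 2*P*(-2 + P))
x(d) = 3 + 1/(2*d*(-2 + d))
r(v) = 5 + v + (1 + 6*v*(-2 + v))/(2*v*(-2 + v)) (r(v) = -5 + ((10 + v) + (1 + 6*v*(-2 + v))/(2*v*(-2 + v))) = -5 + (10 + v + (1 + 6*v*(-2 + v))/(2*v*(-2 + v))) = 5 + v + (1 + 6*v*(-2 + v))/(2*v*(-2 + v)))
u(G, L) = G²
E = -10830905465555/4186116 (E = ((½ - 31*(-2 - 31)*(8 - 31))/((-31)*(-2 - 31)))² - 2587869 = (-1/31*(½ - 31*(-33)*(-23))/(-33))² - 2587869 = (-1/31*(-1/33)*(½ - 23529))² - 2587869 = (-1/31*(-1/33)*(-47057/2))² - 2587869 = (-47057/2046)² - 2587869 = 2214361249/4186116 - 2587869 = -10830905465555/4186116 ≈ -2.5873e+6)
1/E = 1/(-10830905465555/4186116) = -4186116/10830905465555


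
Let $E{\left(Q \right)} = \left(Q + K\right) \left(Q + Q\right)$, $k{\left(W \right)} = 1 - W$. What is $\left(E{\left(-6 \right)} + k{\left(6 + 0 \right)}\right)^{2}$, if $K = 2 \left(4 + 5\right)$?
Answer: $22201$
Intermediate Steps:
$K = 18$ ($K = 2 \cdot 9 = 18$)
$E{\left(Q \right)} = 2 Q \left(18 + Q\right)$ ($E{\left(Q \right)} = \left(Q + 18\right) \left(Q + Q\right) = \left(18 + Q\right) 2 Q = 2 Q \left(18 + Q\right)$)
$\left(E{\left(-6 \right)} + k{\left(6 + 0 \right)}\right)^{2} = \left(2 \left(-6\right) \left(18 - 6\right) + \left(1 - \left(6 + 0\right)\right)\right)^{2} = \left(2 \left(-6\right) 12 + \left(1 - 6\right)\right)^{2} = \left(-144 + \left(1 - 6\right)\right)^{2} = \left(-144 - 5\right)^{2} = \left(-149\right)^{2} = 22201$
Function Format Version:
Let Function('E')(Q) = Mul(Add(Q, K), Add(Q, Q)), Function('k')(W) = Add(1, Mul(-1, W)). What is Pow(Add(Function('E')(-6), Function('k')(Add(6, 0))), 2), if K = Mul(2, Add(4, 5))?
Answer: 22201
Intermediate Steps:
K = 18 (K = Mul(2, 9) = 18)
Function('E')(Q) = Mul(2, Q, Add(18, Q)) (Function('E')(Q) = Mul(Add(Q, 18), Add(Q, Q)) = Mul(Add(18, Q), Mul(2, Q)) = Mul(2, Q, Add(18, Q)))
Pow(Add(Function('E')(-6), Function('k')(Add(6, 0))), 2) = Pow(Add(Mul(2, -6, Add(18, -6)), Add(1, Mul(-1, Add(6, 0)))), 2) = Pow(Add(Mul(2, -6, 12), Add(1, Mul(-1, 6))), 2) = Pow(Add(-144, Add(1, -6)), 2) = Pow(Add(-144, -5), 2) = Pow(-149, 2) = 22201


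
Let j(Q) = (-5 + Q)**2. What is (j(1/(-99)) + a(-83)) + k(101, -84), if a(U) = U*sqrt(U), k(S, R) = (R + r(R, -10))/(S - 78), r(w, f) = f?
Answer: 4737074/225423 - 83*I*sqrt(83) ≈ 21.014 - 756.17*I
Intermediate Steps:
k(S, R) = (-10 + R)/(-78 + S) (k(S, R) = (R - 10)/(S - 78) = (-10 + R)/(-78 + S))
a(U) = U**(3/2)
(j(1/(-99)) + a(-83)) + k(101, -84) = ((-5 + 1/(-99))**2 + (-83)**(3/2)) + (-10 - 84)/(-78 + 101) = ((-5 - 1/99)**2 - 83*I*sqrt(83)) - 94/23 = ((-496/99)**2 - 83*I*sqrt(83)) + (1/23)*(-94) = (246016/9801 - 83*I*sqrt(83)) - 94/23 = 4737074/225423 - 83*I*sqrt(83)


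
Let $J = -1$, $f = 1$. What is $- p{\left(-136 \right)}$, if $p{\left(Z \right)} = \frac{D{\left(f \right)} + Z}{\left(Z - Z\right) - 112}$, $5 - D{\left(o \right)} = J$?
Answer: $- \frac{65}{56} \approx -1.1607$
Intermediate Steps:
$D{\left(o \right)} = 6$ ($D{\left(o \right)} = 5 - -1 = 5 + 1 = 6$)
$p{\left(Z \right)} = - \frac{3}{56} - \frac{Z}{112}$ ($p{\left(Z \right)} = \frac{6 + Z}{\left(Z - Z\right) - 112} = \frac{6 + Z}{0 - 112} = \frac{6 + Z}{-112} = \left(6 + Z\right) \left(- \frac{1}{112}\right) = - \frac{3}{56} - \frac{Z}{112}$)
$- p{\left(-136 \right)} = - (- \frac{3}{56} - - \frac{17}{14}) = - (- \frac{3}{56} + \frac{17}{14}) = \left(-1\right) \frac{65}{56} = - \frac{65}{56}$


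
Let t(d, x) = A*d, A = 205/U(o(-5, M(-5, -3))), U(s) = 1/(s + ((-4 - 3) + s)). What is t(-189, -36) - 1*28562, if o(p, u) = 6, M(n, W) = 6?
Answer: -222287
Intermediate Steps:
U(s) = 1/(-7 + 2*s) (U(s) = 1/(s + (-7 + s)) = 1/(-7 + 2*s))
A = 1025 (A = 205/(1/(-7 + 2*6)) = 205/(1/(-7 + 12)) = 205/(1/5) = 205/(⅕) = 205*5 = 1025)
t(d, x) = 1025*d
t(-189, -36) - 1*28562 = 1025*(-189) - 1*28562 = -193725 - 28562 = -222287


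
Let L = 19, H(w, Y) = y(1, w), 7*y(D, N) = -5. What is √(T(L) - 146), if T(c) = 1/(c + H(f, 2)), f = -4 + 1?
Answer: I*√37362/16 ≈ 12.081*I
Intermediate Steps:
y(D, N) = -5/7 (y(D, N) = (⅐)*(-5) = -5/7)
f = -3
H(w, Y) = -5/7
T(c) = 1/(-5/7 + c) (T(c) = 1/(c - 5/7) = 1/(-5/7 + c))
√(T(L) - 146) = √(7/(-5 + 7*19) - 146) = √(7/(-5 + 133) - 146) = √(7/128 - 146) = √(-18681/128) = I*√37362/16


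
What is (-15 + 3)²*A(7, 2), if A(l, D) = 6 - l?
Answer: -144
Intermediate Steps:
(-15 + 3)²*A(7, 2) = (-15 + 3)²*(6 - 1*7) = (-12)²*(6 - 7) = 144*(-1) = -144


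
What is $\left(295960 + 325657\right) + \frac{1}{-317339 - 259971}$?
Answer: $\frac{358865710269}{577310} \approx 6.2162 \cdot 10^{5}$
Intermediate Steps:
$\left(295960 + 325657\right) + \frac{1}{-317339 - 259971} = 621617 + \frac{1}{-577310} = 621617 - \frac{1}{577310} = \frac{358865710269}{577310}$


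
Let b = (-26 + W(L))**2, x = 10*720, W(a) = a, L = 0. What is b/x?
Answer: 169/1800 ≈ 0.093889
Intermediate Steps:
x = 7200
b = 676 (b = (-26 + 0)**2 = (-26)**2 = 676)
b/x = 676/7200 = 676*(1/7200) = 169/1800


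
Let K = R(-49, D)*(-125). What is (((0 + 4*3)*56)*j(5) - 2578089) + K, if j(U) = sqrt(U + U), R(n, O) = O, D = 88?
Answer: -2589089 + 672*sqrt(10) ≈ -2.5870e+6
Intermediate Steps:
j(U) = sqrt(2)*sqrt(U) (j(U) = sqrt(2*U) = sqrt(2)*sqrt(U))
K = -11000 (K = 88*(-125) = -11000)
(((0 + 4*3)*56)*j(5) - 2578089) + K = (((0 + 4*3)*56)*(sqrt(2)*sqrt(5)) - 2578089) - 11000 = (((0 + 12)*56)*sqrt(10) - 2578089) - 11000 = ((12*56)*sqrt(10) - 2578089) - 11000 = (672*sqrt(10) - 2578089) - 11000 = (-2578089 + 672*sqrt(10)) - 11000 = -2589089 + 672*sqrt(10)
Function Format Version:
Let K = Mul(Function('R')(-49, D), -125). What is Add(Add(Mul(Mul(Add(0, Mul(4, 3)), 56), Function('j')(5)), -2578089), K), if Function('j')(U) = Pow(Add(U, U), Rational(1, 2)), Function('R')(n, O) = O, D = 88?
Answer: Add(-2589089, Mul(672, Pow(10, Rational(1, 2)))) ≈ -2.5870e+6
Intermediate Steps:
Function('j')(U) = Mul(Pow(2, Rational(1, 2)), Pow(U, Rational(1, 2))) (Function('j')(U) = Pow(Mul(2, U), Rational(1, 2)) = Mul(Pow(2, Rational(1, 2)), Pow(U, Rational(1, 2))))
K = -11000 (K = Mul(88, -125) = -11000)
Add(Add(Mul(Mul(Add(0, Mul(4, 3)), 56), Function('j')(5)), -2578089), K) = Add(Add(Mul(Mul(Add(0, Mul(4, 3)), 56), Mul(Pow(2, Rational(1, 2)), Pow(5, Rational(1, 2)))), -2578089), -11000) = Add(Add(Mul(Mul(Add(0, 12), 56), Pow(10, Rational(1, 2))), -2578089), -11000) = Add(Add(Mul(Mul(12, 56), Pow(10, Rational(1, 2))), -2578089), -11000) = Add(Add(Mul(672, Pow(10, Rational(1, 2))), -2578089), -11000) = Add(Add(-2578089, Mul(672, Pow(10, Rational(1, 2)))), -11000) = Add(-2589089, Mul(672, Pow(10, Rational(1, 2))))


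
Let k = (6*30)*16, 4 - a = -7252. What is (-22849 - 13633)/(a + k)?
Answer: -18241/5068 ≈ -3.5993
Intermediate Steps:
a = 7256 (a = 4 - 1*(-7252) = 4 + 7252 = 7256)
k = 2880 (k = 180*16 = 2880)
(-22849 - 13633)/(a + k) = (-22849 - 13633)/(7256 + 2880) = -36482/10136 = -36482*1/10136 = -18241/5068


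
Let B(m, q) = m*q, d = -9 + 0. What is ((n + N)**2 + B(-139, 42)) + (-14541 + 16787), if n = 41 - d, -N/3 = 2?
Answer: -1656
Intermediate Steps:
d = -9
N = -6 (N = -3*2 = -6)
n = 50 (n = 41 - 1*(-9) = 41 + 9 = 50)
((n + N)**2 + B(-139, 42)) + (-14541 + 16787) = ((50 - 6)**2 - 139*42) + (-14541 + 16787) = (44**2 - 5838) + 2246 = (1936 - 5838) + 2246 = -3902 + 2246 = -1656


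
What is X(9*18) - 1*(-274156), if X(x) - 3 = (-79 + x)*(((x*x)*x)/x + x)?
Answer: 2465857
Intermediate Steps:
X(x) = 3 + (-79 + x)*(x + x²) (X(x) = 3 + (-79 + x)*(((x*x)*x)/x + x) = 3 + (-79 + x)*((x²*x)/x + x) = 3 + (-79 + x)*(x³/x + x) = 3 + (-79 + x)*(x² + x) = 3 + (-79 + x)*(x + x²))
X(9*18) - 1*(-274156) = (3 + (9*18)³ - 711*18 - 78*(9*18)²) - 1*(-274156) = (3 + 162³ - 79*162 - 78*162²) + 274156 = (3 + 4251528 - 12798 - 78*26244) + 274156 = (3 + 4251528 - 12798 - 2047032) + 274156 = 2191701 + 274156 = 2465857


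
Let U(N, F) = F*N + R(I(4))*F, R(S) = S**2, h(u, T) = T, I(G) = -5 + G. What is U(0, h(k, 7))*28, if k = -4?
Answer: 196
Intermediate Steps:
U(N, F) = F + F*N (U(N, F) = F*N + (-5 + 4)**2*F = F*N + (-1)**2*F = F*N + 1*F = F*N + F = F + F*N)
U(0, h(k, 7))*28 = (7*(1 + 0))*28 = (7*1)*28 = 7*28 = 196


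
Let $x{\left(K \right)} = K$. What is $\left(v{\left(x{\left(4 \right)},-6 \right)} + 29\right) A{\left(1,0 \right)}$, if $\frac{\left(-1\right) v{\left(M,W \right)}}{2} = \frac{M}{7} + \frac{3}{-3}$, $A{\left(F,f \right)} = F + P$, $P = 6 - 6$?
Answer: $\frac{209}{7} \approx 29.857$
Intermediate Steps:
$P = 0$
$A{\left(F,f \right)} = F$ ($A{\left(F,f \right)} = F + 0 = F$)
$v{\left(M,W \right)} = 2 - \frac{2 M}{7}$ ($v{\left(M,W \right)} = - 2 \left(\frac{M}{7} + \frac{3}{-3}\right) = - 2 \left(M \frac{1}{7} + 3 \left(- \frac{1}{3}\right)\right) = - 2 \left(\frac{M}{7} - 1\right) = - 2 \left(-1 + \frac{M}{7}\right) = 2 - \frac{2 M}{7}$)
$\left(v{\left(x{\left(4 \right)},-6 \right)} + 29\right) A{\left(1,0 \right)} = \left(\left(2 - \frac{8}{7}\right) + 29\right) 1 = \left(\frac{6}{7} + 29\right) 1 = \frac{209}{7} \cdot 1 = \frac{209}{7}$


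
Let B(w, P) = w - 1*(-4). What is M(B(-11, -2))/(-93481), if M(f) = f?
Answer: 7/93481 ≈ 7.4881e-5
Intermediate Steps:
B(w, P) = 4 + w (B(w, P) = w + 4 = 4 + w)
M(B(-11, -2))/(-93481) = (4 - 11)/(-93481) = -7*(-1/93481) = 7/93481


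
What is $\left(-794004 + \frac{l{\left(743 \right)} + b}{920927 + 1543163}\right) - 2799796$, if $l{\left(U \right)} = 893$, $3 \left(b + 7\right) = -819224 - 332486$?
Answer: $- \frac{13283170537526}{3696135} \approx -3.5938 \cdot 10^{6}$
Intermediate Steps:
$b = - \frac{1151731}{3}$ ($b = -7 + \frac{-819224 - 332486}{3} = -7 + \frac{1}{3} \left(-1151710\right) = -7 - \frac{1151710}{3} = - \frac{1151731}{3} \approx -3.8391 \cdot 10^{5}$)
$\left(-794004 + \frac{l{\left(743 \right)} + b}{920927 + 1543163}\right) - 2799796 = \left(-794004 + \frac{893 - \frac{1151731}{3}}{920927 + 1543163}\right) - 2799796 = \left(-794004 - \frac{1149052}{3 \cdot 2464090}\right) - 2799796 = \left(-794004 - \frac{574526}{3696135}\right) - 2799796 = - \frac{2934746549066}{3696135} - 2799796 = - \frac{13283170537526}{3696135}$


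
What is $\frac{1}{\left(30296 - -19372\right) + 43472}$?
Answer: $\frac{1}{93140} \approx 1.0737 \cdot 10^{-5}$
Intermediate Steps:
$\frac{1}{\left(30296 - -19372\right) + 43472} = \frac{1}{\left(30296 + 19372\right) + 43472} = \frac{1}{49668 + 43472} = \frac{1}{93140}$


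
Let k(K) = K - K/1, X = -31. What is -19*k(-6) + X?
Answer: -31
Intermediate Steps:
k(K) = 0 (k(K) = K - K = 0)
-19*k(-6) + X = -19*0 - 31 = 0 - 31 = -31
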